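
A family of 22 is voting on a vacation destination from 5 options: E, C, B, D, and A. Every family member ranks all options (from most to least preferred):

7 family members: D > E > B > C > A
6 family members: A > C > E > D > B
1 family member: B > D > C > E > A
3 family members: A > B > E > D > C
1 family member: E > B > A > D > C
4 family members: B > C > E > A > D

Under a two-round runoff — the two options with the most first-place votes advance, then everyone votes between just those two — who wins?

Round 1 first-place votes: E 1, C 0, B 5, D 7, A 9.
A and D advance.
Runoff: A is preferred to D by 14 voters; D by 8.
A wins the runoff.

A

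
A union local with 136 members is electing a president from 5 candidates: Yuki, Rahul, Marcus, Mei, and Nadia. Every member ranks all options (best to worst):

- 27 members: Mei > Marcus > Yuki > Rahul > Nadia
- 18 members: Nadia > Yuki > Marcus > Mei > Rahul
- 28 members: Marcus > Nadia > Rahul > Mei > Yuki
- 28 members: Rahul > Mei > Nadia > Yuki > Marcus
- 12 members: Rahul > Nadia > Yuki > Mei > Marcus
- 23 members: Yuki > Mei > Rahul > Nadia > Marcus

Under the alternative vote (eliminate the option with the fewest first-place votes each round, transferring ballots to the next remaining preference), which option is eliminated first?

Round 1: Yuki 23, Rahul 40, Marcus 28, Mei 27, Nadia 18. Eliminate Nadia.

Nadia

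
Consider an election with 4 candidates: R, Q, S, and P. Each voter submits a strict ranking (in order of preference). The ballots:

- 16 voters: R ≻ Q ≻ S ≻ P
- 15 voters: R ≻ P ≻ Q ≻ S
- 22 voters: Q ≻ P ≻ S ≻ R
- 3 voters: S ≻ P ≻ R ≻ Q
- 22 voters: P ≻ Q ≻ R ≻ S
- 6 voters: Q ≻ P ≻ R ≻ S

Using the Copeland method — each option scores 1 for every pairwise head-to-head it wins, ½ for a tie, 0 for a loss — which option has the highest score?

R: beats S; loses to Q and P → score 1.
Q: beats R, S, and P → score 3.
S: loses to R, Q, and P → score 0.
P: beats R and S; loses to Q → score 2.
Q has the best pairwise record.

Q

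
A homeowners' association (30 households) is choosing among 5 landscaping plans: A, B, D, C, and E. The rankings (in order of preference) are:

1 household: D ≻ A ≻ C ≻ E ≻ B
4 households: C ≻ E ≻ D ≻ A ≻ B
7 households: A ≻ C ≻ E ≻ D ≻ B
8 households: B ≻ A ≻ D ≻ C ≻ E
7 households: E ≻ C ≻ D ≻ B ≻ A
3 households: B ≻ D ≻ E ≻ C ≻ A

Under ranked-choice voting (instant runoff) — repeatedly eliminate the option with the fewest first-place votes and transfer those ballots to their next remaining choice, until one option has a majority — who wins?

E

Round 1: A 7, B 11, D 1, C 4, E 7. Eliminate D.
Round 2: A 8, B 11, C 4, E 7. Eliminate C.
Round 3: A 8, B 11, E 11. Eliminate A.
Round 4: B 11, E 19. E has a majority.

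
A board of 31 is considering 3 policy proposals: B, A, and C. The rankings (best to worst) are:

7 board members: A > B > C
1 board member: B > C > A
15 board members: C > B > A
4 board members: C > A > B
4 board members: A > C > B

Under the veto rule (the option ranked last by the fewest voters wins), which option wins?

C

Last-place votes: B 8, A 16, C 7.
C is ranked last by the fewest voters, so C wins.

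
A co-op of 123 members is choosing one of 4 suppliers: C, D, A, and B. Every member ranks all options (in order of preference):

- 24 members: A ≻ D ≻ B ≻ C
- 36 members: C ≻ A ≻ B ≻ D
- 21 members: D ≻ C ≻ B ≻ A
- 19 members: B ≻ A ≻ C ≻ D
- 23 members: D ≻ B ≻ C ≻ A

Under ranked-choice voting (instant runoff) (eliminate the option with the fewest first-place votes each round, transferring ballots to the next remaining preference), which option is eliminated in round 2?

Round 1: C 36, D 44, A 24, B 19. Eliminate B.
Round 2: C 36, D 44, A 43. Eliminate C.

C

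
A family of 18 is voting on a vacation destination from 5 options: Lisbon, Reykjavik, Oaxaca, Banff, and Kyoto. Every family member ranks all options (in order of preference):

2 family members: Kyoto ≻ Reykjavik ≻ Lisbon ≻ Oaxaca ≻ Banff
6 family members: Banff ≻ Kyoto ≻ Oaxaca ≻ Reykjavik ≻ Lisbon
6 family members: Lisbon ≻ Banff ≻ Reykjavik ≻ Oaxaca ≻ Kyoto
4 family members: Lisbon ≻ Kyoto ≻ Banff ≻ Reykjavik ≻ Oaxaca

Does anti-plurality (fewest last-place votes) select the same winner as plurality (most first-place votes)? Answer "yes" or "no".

no

Anti-plurality — last-place votes: Lisbon 6, Reykjavik 0, Oaxaca 4, Banff 2, Kyoto 6. Winner: Reykjavik.
Plurality — first-place votes: Lisbon 10, Reykjavik 0, Oaxaca 0, Banff 6, Kyoto 2. Winner: Lisbon.
The two methods disagree.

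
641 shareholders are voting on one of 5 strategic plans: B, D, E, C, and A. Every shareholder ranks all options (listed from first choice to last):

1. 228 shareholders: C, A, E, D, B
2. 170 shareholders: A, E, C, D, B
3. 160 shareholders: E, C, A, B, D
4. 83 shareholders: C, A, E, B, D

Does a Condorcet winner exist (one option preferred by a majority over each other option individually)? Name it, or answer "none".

Checking pairwise contests:
D beats B 398–243.
E beats D 641–0.
A beats E 481–160.
E beats C 330–311.
C beats A 471–170.
Every option loses at least one head-to-head, so there is no Condorcet winner.

none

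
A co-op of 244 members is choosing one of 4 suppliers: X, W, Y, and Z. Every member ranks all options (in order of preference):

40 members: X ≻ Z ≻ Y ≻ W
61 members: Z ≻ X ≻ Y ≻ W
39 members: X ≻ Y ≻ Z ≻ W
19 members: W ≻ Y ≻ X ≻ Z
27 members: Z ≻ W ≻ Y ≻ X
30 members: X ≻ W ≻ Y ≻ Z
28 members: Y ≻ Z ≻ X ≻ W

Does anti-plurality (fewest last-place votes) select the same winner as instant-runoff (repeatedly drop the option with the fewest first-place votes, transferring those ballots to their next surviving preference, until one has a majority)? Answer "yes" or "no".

no

Anti-plurality — last-place votes: X 27, W 168, Y 0, Z 49. Winner: Y.
Instant-runoff — R1 X 109, W 19, Y 28, Z 88 (W out); R2 X 109, Y 47, Z 88 (Y out); R3 X 128, Z 116 (X winner). Winner: X.
The two methods disagree.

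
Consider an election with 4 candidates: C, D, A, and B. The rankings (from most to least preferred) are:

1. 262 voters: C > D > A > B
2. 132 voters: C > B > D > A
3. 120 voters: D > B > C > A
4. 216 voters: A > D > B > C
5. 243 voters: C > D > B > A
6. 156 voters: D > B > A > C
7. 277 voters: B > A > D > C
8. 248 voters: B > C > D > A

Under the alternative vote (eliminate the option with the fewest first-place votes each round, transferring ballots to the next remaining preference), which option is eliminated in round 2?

D

Round 1: C 637, D 276, A 216, B 525. Eliminate A.
Round 2: C 637, D 492, B 525. Eliminate D.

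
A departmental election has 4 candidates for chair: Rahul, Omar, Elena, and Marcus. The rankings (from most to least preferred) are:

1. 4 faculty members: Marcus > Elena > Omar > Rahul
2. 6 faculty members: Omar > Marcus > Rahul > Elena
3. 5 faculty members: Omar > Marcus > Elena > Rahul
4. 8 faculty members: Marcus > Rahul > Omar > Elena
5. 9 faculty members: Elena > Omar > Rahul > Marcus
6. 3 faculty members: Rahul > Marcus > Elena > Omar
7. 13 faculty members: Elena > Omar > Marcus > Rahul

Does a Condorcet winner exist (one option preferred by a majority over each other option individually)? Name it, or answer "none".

Checking pairwise contests:
Omar beats Rahul 37–11.
Elena beats Omar 29–19.
Marcus beats Elena 26–22.
Omar beats Marcus 33–15.
Every option loses at least one head-to-head, so there is no Condorcet winner.

none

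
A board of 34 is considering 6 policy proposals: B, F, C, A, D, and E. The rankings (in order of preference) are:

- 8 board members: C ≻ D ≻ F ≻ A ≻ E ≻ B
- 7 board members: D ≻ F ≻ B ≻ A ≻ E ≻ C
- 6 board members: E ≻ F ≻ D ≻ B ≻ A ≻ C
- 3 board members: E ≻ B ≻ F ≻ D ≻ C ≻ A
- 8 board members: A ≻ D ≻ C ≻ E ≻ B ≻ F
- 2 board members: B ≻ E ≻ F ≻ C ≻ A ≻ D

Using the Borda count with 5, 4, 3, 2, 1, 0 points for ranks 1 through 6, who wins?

B: 8·0 + 7·3 + 6·2 + 3·4 + 8·1 + 2·5 = 63
F: 8·3 + 7·4 + 6·4 + 3·3 + 8·0 + 2·3 = 91
C: 8·5 + 7·0 + 6·0 + 3·1 + 8·3 + 2·2 = 71
A: 8·2 + 7·2 + 6·1 + 3·0 + 8·5 + 2·1 = 78
D: 8·4 + 7·5 + 6·3 + 3·2 + 8·4 + 2·0 = 123
E: 8·1 + 7·1 + 6·5 + 3·5 + 8·2 + 2·4 = 84
D has the highest Borda score (123).

D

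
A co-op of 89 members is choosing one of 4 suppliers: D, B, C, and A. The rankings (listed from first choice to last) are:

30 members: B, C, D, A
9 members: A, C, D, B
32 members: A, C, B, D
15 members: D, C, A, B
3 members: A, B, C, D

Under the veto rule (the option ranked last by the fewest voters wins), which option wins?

C

Last-place votes: D 35, B 24, C 0, A 30.
C is ranked last by the fewest voters, so C wins.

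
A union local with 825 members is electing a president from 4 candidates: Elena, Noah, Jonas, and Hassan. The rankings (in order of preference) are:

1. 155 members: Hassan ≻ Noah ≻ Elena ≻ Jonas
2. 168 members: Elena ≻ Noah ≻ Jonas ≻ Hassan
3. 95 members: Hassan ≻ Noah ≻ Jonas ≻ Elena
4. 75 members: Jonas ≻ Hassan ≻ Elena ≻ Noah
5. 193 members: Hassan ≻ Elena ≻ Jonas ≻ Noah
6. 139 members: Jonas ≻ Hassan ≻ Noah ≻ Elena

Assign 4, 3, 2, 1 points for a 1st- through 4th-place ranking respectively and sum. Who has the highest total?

Hassan

Elena: 155·2 + 168·4 + 95·1 + 75·2 + 193·3 + 139·1 = 1945
Noah: 155·3 + 168·3 + 95·3 + 75·1 + 193·1 + 139·2 = 1800
Jonas: 155·1 + 168·2 + 95·2 + 75·4 + 193·2 + 139·4 = 1923
Hassan: 155·4 + 168·1 + 95·4 + 75·3 + 193·4 + 139·3 = 2582
Hassan has the highest Borda score (2582).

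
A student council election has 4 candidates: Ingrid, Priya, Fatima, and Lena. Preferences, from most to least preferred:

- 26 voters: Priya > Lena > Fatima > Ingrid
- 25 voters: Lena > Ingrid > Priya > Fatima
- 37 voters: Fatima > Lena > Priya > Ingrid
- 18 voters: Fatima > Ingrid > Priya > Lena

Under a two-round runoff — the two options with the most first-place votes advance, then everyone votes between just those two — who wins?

Round 1 first-place votes: Ingrid 0, Priya 26, Fatima 55, Lena 25.
Fatima and Priya advance.
Runoff: Fatima is preferred to Priya by 55 voters; Priya by 51.
Fatima wins the runoff.

Fatima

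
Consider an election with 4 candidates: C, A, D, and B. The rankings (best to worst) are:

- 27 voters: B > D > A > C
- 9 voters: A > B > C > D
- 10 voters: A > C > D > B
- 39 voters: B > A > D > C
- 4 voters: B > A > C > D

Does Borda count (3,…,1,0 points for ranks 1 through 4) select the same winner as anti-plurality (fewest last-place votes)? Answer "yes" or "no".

no

Borda — scores: C 33, A 170, D 103, B 228. Winner: B.
Anti-plurality — last-place votes: C 66, A 0, D 13, B 10. Winner: A.
The two methods disagree.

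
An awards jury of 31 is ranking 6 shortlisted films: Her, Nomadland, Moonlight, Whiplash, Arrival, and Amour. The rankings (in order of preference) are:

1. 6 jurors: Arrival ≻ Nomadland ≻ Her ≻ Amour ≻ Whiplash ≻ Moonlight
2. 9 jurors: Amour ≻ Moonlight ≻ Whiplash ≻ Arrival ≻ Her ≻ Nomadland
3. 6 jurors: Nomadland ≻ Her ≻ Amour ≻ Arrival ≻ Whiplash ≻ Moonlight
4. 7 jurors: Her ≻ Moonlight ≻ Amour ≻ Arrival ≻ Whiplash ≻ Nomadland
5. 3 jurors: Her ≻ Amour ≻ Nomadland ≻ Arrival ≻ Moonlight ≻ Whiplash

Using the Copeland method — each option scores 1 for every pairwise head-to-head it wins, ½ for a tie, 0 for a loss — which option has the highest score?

Her: beats Nomadland, Moonlight, Whiplash, Arrival, and Amour → score 5.
Nomadland: loses to Her, Moonlight, Whiplash, Arrival, and Amour → score 0.
Moonlight: beats Nomadland, Whiplash, and Arrival; loses to Her and Amour → score 3.
Whiplash: beats Nomadland; loses to Her, Moonlight, Arrival, and Amour → score 1.
Arrival: beats Nomadland and Whiplash; loses to Her, Moonlight, and Amour → score 2.
Amour: beats Nomadland, Moonlight, Whiplash, and Arrival; loses to Her → score 4.
Her has the best pairwise record.

Her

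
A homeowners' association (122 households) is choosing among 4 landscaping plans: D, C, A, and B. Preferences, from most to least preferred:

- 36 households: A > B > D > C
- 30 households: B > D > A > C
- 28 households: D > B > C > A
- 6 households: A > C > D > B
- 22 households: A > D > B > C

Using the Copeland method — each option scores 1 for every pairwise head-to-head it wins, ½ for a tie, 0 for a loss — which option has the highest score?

A

D: beats C; loses to A and B → score 1.
C: loses to D, A, and B → score 0.
A: beats D, C, and B → score 3.
B: beats D and C; loses to A → score 2.
A has the best pairwise record.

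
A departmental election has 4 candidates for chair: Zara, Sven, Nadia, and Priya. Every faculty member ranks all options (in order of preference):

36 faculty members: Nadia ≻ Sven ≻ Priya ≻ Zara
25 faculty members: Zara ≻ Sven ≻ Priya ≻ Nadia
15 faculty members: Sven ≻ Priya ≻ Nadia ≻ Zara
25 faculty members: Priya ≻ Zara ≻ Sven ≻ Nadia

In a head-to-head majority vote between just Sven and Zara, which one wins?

Sven

Voters preferring Sven to Zara: 51; preferring Zara to Sven: 50.
Sven wins the head-to-head.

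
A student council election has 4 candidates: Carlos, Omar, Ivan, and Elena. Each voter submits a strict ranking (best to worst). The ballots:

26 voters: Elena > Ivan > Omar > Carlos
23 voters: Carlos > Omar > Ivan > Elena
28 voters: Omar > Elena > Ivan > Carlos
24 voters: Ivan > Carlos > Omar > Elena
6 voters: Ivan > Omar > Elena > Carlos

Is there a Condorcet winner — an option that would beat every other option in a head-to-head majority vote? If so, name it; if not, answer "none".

Checking pairwise contests:
Omar beats Carlos 60–47.
Ivan beats Omar 56–51.
Elena beats Ivan 54–53.
Omar beats Elena 81–26.
Every option loses at least one head-to-head, so there is no Condorcet winner.

none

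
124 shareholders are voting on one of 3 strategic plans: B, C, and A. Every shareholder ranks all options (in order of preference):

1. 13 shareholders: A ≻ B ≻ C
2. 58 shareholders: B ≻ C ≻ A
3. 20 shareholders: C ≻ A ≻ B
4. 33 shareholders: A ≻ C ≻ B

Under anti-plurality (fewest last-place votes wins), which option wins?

C

Last-place votes: B 53, C 13, A 58.
C is ranked last by the fewest voters, so C wins.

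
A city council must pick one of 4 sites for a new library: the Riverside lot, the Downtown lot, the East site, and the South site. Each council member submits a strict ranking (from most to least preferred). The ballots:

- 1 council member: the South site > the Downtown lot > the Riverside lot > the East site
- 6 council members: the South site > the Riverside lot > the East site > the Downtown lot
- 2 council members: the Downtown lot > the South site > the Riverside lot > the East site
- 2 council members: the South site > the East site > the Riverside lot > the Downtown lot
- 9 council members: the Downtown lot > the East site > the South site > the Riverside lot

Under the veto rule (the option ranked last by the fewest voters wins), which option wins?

the South site

Last-place votes: the Riverside lot 9, the Downtown lot 8, the East site 3, the South site 0.
the South site is ranked last by the fewest voters, so the South site wins.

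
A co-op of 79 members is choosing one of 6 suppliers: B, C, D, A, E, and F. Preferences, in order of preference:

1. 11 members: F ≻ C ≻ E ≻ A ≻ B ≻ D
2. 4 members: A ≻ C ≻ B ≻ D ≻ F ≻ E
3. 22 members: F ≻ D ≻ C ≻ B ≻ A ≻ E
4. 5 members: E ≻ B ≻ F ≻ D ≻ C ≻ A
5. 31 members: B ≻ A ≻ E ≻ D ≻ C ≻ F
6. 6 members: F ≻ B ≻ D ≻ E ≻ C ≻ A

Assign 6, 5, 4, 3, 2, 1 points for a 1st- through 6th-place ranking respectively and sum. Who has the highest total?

B

B: 11·2 + 4·4 + 22·3 + 5·5 + 31·6 + 6·5 = 345
C: 11·5 + 4·5 + 22·4 + 5·2 + 31·2 + 6·2 = 247
D: 11·1 + 4·3 + 22·5 + 5·3 + 31·3 + 6·4 = 265
A: 11·3 + 4·6 + 22·2 + 5·1 + 31·5 + 6·1 = 267
E: 11·4 + 4·1 + 22·1 + 5·6 + 31·4 + 6·3 = 242
F: 11·6 + 4·2 + 22·6 + 5·4 + 31·1 + 6·6 = 293
B has the highest Borda score (345).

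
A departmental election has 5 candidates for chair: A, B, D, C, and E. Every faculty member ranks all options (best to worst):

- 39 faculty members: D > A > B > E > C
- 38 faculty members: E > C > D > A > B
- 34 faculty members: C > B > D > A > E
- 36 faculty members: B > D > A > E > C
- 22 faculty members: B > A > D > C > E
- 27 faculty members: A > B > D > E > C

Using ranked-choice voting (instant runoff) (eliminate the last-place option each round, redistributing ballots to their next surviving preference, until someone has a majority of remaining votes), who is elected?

Round 1: A 27, B 58, D 39, C 34, E 38. Eliminate A.
Round 2: B 85, D 39, C 34, E 38. Eliminate C.
Round 3: B 119, D 39, E 38. B has a majority.

B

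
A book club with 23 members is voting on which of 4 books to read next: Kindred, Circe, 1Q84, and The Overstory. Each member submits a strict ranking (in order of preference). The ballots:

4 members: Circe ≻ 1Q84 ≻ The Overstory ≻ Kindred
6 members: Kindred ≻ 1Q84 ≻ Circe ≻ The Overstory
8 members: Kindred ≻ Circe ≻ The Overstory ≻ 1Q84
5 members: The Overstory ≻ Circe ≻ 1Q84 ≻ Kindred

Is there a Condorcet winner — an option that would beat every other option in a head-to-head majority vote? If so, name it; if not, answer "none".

Kindred

Kindred vs Circe: 14–9 for Kindred.
Kindred vs 1Q84: 14–9 for Kindred.
Kindred vs The Overstory: 14–9 for Kindred.
Kindred beats every other option head-to-head.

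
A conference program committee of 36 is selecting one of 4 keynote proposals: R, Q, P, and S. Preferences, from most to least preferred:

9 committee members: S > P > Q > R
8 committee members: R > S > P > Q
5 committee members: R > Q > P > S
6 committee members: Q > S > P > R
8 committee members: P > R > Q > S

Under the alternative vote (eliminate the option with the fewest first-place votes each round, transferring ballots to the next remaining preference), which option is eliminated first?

Round 1: R 13, Q 6, P 8, S 9. Eliminate Q.

Q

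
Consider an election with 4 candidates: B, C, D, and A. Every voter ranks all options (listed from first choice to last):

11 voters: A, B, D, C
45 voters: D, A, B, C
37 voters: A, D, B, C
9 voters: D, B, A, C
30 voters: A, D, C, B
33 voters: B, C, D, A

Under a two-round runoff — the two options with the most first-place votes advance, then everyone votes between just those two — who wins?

Round 1 first-place votes: B 33, C 0, D 54, A 78.
A and D advance.
Runoff: A is preferred to D by 78 voters; D by 87.
D wins the runoff.

D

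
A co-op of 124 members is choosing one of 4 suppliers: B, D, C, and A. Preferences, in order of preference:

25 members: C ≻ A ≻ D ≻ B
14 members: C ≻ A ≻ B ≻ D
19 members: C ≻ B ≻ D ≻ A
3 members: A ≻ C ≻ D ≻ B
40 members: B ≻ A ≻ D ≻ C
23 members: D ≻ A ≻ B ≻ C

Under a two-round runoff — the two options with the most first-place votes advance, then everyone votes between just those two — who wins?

B

Round 1 first-place votes: B 40, D 23, C 58, A 3.
C and B advance.
Runoff: C is preferred to B by 61 voters; B by 63.
B wins the runoff.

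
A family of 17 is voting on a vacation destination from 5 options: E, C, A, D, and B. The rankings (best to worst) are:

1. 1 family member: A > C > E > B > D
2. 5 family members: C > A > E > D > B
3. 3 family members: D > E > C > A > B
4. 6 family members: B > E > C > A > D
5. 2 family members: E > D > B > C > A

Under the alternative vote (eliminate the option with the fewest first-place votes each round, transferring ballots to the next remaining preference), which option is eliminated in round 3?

D

Round 1: E 2, C 5, A 1, D 3, B 6. Eliminate A.
Round 2: E 2, C 6, D 3, B 6. Eliminate E.
Round 3: C 6, D 5, B 6. Eliminate D.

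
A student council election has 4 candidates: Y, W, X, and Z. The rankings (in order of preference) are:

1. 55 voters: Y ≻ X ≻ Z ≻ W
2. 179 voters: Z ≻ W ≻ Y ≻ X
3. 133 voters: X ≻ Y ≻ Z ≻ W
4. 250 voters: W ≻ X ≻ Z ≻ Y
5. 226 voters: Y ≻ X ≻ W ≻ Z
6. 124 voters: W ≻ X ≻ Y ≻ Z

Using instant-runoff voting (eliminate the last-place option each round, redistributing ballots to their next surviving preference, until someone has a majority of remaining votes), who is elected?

Round 1: Y 281, W 374, X 133, Z 179. Eliminate X.
Round 2: Y 414, W 374, Z 179. Eliminate Z.
Round 3: Y 414, W 553. W has a majority.

W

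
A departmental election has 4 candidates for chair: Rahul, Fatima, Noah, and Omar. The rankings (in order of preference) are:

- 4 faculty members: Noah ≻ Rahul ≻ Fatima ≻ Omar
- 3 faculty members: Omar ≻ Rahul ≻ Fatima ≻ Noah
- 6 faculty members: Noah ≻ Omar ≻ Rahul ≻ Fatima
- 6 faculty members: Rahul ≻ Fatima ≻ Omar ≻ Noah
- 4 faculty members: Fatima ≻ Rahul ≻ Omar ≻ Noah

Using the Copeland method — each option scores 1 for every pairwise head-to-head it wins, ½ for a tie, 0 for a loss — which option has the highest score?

Rahul

Rahul: beats Fatima, Noah, and Omar → score 3.
Fatima: beats Noah and Omar; loses to Rahul → score 2.
Noah: loses to Rahul, Fatima, and Omar → score 0.
Omar: beats Noah; loses to Rahul and Fatima → score 1.
Rahul has the best pairwise record.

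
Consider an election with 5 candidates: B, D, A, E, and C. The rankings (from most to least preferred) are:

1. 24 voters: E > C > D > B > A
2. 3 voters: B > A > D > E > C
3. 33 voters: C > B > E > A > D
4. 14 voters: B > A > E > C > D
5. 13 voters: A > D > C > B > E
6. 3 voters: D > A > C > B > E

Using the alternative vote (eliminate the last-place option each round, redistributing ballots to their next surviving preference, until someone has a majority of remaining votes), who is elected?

C

Round 1: B 17, D 3, A 13, E 24, C 33. Eliminate D.
Round 2: B 17, A 16, E 24, C 33. Eliminate A.
Round 3: B 17, E 24, C 49. C has a majority.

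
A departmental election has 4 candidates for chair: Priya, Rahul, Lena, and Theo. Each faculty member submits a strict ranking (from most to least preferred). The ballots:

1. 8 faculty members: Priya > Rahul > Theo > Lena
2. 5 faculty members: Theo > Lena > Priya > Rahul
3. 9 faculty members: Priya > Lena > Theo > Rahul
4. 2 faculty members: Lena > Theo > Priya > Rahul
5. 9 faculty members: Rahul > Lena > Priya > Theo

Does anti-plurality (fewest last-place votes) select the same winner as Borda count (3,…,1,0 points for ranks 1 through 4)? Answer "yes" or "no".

yes

Anti-plurality — last-place votes: Priya 0, Rahul 16, Lena 8, Theo 9. Winner: Priya.
Borda — scores: Priya 67, Rahul 43, Lena 52, Theo 36. Winner: Priya.
The two methods agree.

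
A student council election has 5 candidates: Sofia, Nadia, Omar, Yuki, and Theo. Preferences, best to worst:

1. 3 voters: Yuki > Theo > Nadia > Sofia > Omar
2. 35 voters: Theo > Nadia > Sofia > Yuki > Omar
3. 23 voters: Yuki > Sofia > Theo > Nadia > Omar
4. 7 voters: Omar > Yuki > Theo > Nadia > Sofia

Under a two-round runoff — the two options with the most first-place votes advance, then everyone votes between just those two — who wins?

Round 1 first-place votes: Sofia 0, Nadia 0, Omar 7, Yuki 26, Theo 35.
Theo and Yuki advance.
Runoff: Theo is preferred to Yuki by 35 voters; Yuki by 33.
Theo wins the runoff.

Theo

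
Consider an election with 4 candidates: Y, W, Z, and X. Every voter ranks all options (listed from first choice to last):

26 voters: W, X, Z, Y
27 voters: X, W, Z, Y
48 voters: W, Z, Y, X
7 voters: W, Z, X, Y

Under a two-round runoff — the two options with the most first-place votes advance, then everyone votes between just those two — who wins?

W

Round 1 first-place votes: Y 0, W 81, Z 0, X 27.
W and X advance.
Runoff: W is preferred to X by 81 voters; X by 27.
W wins the runoff.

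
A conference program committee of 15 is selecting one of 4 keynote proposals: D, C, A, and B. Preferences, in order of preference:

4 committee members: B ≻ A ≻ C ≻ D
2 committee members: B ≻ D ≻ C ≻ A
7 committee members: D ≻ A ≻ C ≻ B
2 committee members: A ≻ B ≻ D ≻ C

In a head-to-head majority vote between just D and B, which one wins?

Voters preferring D to B: 7; preferring B to D: 8.
B wins the head-to-head.

B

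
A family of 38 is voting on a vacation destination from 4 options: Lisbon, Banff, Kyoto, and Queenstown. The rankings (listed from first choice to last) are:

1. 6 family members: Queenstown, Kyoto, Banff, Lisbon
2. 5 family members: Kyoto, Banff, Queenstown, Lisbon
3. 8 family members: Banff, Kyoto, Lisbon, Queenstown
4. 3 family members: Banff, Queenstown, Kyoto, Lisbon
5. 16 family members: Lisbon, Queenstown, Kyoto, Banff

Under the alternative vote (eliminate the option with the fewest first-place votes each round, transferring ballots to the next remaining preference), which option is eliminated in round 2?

Round 1: Lisbon 16, Banff 11, Kyoto 5, Queenstown 6. Eliminate Kyoto.
Round 2: Lisbon 16, Banff 16, Queenstown 6. Eliminate Queenstown.

Queenstown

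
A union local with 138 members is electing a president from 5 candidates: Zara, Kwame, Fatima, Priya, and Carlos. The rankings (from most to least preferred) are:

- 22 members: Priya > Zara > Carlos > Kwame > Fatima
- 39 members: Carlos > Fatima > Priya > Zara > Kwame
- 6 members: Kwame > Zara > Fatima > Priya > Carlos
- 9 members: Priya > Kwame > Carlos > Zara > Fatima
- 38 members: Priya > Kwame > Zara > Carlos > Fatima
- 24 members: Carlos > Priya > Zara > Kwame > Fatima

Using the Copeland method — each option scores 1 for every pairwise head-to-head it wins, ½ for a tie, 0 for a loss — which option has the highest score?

Priya

Zara: beats Kwame and Fatima; loses to Priya and Carlos → score 2.
Kwame: beats Fatima; loses to Zara, Priya, and Carlos → score 1.
Fatima: loses to Zara, Kwame, Priya, and Carlos → score 0.
Priya: beats Zara, Kwame, Fatima, and Carlos → score 4.
Carlos: beats Zara, Kwame, and Fatima; loses to Priya → score 3.
Priya has the best pairwise record.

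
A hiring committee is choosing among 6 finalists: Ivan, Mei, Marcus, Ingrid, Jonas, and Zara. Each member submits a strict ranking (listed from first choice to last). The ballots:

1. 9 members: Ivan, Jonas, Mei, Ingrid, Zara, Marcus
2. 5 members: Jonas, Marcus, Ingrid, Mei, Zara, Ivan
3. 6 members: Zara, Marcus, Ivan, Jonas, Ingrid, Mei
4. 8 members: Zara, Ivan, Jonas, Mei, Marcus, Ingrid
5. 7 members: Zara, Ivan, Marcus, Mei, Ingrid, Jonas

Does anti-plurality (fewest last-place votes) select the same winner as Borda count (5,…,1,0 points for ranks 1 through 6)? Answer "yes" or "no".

no

Anti-plurality — last-place votes: Ivan 5, Mei 6, Marcus 9, Ingrid 8, Jonas 7, Zara 0. Winner: Zara.
Borda — scores: Ivan 123, Mei 67, Marcus 73, Ingrid 46, Jonas 97, Zara 119. Winner: Ivan.
The two methods disagree.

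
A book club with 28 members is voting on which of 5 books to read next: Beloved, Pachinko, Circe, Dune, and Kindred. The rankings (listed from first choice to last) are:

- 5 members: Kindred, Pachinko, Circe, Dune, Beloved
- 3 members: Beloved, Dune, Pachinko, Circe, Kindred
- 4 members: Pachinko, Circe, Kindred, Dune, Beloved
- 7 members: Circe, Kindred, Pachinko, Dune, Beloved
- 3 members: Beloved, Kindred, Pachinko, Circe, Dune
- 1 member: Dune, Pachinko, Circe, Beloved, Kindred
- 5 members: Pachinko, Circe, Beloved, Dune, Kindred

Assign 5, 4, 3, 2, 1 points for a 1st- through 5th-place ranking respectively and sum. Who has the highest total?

Pachinko

Beloved: 5·1 + 3·5 + 4·1 + 7·1 + 3·5 + 1·2 + 5·3 = 63
Pachinko: 5·4 + 3·3 + 4·5 + 7·3 + 3·3 + 1·4 + 5·5 = 108
Circe: 5·3 + 3·2 + 4·4 + 7·5 + 3·2 + 1·3 + 5·4 = 101
Dune: 5·2 + 3·4 + 4·2 + 7·2 + 3·1 + 1·5 + 5·2 = 62
Kindred: 5·5 + 3·1 + 4·3 + 7·4 + 3·4 + 1·1 + 5·1 = 86
Pachinko has the highest Borda score (108).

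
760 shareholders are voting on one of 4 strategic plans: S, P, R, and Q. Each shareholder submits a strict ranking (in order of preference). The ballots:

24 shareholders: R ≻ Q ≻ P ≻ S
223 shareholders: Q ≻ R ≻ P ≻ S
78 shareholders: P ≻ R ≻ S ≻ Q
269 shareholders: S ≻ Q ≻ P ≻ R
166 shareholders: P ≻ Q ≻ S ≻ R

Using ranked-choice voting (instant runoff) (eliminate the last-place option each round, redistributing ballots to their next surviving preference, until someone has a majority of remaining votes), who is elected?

Round 1: S 269, P 244, R 24, Q 223. Eliminate R.
Round 2: S 269, P 244, Q 247. Eliminate P.
Round 3: S 347, Q 413. Q has a majority.

Q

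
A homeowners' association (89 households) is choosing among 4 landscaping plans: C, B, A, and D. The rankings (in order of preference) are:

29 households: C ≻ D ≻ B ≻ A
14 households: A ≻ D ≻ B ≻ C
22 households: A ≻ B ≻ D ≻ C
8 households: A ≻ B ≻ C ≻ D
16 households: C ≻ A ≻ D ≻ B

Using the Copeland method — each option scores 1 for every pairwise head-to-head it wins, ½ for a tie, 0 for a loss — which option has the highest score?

C

C: beats B, A, and D → score 3.
B: loses to C, A, and D → score 0.
A: beats B and D; loses to C → score 2.
D: beats B; loses to C and A → score 1.
C has the best pairwise record.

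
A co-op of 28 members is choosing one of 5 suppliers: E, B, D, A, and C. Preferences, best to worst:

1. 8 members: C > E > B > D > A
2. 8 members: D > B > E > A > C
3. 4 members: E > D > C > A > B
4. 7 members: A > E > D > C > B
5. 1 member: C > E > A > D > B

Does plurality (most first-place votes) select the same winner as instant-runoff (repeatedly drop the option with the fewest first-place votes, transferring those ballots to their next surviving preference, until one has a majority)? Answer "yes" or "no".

Plurality — first-place votes: E 4, B 0, D 8, A 7, C 9. Winner: C.
Instant-runoff — R1 E 4, B 0, D 8, A 7, C 9 (B out); R2 E 4, D 8, A 7, C 9 (E out); R3 D 12, A 7, C 9 (A out); R4 D 19, C 9 (D winner). Winner: D.
The two methods disagree.

no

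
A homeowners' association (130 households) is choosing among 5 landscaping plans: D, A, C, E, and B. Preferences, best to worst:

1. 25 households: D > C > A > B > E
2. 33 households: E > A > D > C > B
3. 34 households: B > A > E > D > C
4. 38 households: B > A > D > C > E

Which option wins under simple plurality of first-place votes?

B

First-place votes: D 25, A 0, C 0, E 33, B 72.
B has the most first-place votes.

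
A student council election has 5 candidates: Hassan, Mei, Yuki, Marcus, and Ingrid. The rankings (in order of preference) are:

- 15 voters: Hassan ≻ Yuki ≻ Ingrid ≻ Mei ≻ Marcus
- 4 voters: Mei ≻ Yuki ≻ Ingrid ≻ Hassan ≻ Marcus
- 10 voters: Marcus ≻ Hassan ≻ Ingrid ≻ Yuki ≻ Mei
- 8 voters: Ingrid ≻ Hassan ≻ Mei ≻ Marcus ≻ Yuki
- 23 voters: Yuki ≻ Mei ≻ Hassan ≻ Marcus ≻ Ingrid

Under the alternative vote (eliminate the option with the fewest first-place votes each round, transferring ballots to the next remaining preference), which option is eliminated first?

Mei

Round 1: Hassan 15, Mei 4, Yuki 23, Marcus 10, Ingrid 8. Eliminate Mei.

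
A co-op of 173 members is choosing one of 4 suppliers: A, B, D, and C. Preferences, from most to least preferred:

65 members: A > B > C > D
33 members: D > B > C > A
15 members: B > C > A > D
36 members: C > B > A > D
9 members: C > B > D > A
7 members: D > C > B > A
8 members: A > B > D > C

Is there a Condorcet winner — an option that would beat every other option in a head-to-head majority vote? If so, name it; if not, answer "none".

B vs A: 100–73 for B.
B vs D: 133–40 for B.
B vs C: 121–52 for B.
B beats every other option head-to-head.

B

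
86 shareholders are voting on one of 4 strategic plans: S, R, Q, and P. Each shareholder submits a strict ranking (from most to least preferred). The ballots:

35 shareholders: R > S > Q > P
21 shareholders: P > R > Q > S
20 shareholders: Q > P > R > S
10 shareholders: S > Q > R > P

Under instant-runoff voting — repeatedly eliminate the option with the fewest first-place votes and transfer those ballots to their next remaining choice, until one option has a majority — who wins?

Round 1: S 10, R 35, Q 20, P 21. Eliminate S.
Round 2: R 35, Q 30, P 21. Eliminate P.
Round 3: R 56, Q 30. R has a majority.

R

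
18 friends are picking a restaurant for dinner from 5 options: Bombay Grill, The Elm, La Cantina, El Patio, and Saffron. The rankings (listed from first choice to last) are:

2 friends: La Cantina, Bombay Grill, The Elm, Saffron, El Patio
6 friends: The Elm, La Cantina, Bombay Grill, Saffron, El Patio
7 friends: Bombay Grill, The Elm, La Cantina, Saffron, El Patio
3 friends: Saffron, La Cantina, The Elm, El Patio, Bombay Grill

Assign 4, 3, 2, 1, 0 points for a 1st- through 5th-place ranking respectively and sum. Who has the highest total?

Bombay Grill: 2·3 + 6·2 + 7·4 + 3·0 = 46
The Elm: 2·2 + 6·4 + 7·3 + 3·2 = 55
La Cantina: 2·4 + 6·3 + 7·2 + 3·3 = 49
El Patio: 2·0 + 6·0 + 7·0 + 3·1 = 3
Saffron: 2·1 + 6·1 + 7·1 + 3·4 = 27
The Elm has the highest Borda score (55).

The Elm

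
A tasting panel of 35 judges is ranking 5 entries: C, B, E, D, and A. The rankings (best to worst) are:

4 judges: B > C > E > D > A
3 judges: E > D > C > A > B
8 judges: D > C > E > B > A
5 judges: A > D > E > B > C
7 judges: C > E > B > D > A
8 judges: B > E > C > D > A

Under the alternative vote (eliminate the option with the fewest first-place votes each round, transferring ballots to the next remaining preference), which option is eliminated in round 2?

A

Round 1: C 7, B 12, E 3, D 8, A 5. Eliminate E.
Round 2: C 7, B 12, D 11, A 5. Eliminate A.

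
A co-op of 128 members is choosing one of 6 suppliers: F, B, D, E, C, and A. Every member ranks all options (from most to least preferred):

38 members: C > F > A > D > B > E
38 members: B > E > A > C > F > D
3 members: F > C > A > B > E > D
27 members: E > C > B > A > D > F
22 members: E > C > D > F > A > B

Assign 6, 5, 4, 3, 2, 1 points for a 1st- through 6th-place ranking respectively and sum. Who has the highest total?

F: 38·5 + 38·2 + 3·6 + 27·1 + 22·3 = 377
B: 38·2 + 38·6 + 3·3 + 27·4 + 22·1 = 443
D: 38·3 + 38·1 + 3·1 + 27·2 + 22·4 = 297
E: 38·1 + 38·5 + 3·2 + 27·6 + 22·6 = 528
C: 38·6 + 38·3 + 3·5 + 27·5 + 22·5 = 602
A: 38·4 + 38·4 + 3·4 + 27·3 + 22·2 = 441
C has the highest Borda score (602).

C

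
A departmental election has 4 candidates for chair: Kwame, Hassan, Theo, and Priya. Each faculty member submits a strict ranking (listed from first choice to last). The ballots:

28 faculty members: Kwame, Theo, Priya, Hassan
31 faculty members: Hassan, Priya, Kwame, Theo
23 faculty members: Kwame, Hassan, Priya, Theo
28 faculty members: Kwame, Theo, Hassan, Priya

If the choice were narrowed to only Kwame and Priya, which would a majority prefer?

Voters preferring Kwame to Priya: 79; preferring Priya to Kwame: 31.
Kwame wins the head-to-head.

Kwame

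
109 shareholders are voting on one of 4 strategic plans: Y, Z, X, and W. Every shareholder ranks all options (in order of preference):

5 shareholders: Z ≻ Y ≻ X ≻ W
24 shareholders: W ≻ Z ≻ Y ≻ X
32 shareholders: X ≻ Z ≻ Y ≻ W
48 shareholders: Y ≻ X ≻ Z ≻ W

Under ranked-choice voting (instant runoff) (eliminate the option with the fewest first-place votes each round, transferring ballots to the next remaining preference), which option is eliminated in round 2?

W

Round 1: Y 48, Z 5, X 32, W 24. Eliminate Z.
Round 2: Y 53, X 32, W 24. Eliminate W.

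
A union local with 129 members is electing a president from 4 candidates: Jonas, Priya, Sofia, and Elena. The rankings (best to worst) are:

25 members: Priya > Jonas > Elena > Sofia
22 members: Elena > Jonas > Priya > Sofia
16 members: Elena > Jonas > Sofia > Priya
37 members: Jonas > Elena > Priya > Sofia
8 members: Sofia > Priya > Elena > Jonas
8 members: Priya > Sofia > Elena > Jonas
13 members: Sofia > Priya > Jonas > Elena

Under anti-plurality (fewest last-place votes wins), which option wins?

Elena

Last-place votes: Jonas 16, Priya 16, Sofia 84, Elena 13.
Elena is ranked last by the fewest voters, so Elena wins.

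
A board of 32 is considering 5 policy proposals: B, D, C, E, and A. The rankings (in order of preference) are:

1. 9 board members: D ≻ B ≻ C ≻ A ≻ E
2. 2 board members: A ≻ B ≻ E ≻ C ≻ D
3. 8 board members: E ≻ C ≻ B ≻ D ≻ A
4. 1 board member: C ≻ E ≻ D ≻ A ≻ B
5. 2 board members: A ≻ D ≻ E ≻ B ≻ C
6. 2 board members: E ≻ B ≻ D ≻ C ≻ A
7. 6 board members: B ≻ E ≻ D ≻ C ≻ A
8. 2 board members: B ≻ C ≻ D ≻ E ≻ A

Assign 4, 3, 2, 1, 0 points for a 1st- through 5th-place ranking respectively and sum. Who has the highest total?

B

B: 9·3 + 2·3 + 8·2 + 1·0 + 2·1 + 2·3 + 6·4 + 2·4 = 89
D: 9·4 + 2·0 + 8·1 + 1·2 + 2·3 + 2·2 + 6·2 + 2·2 = 72
C: 9·2 + 2·1 + 8·3 + 1·4 + 2·0 + 2·1 + 6·1 + 2·3 = 62
E: 9·0 + 2·2 + 8·4 + 1·3 + 2·2 + 2·4 + 6·3 + 2·1 = 71
A: 9·1 + 2·4 + 8·0 + 1·1 + 2·4 + 2·0 + 6·0 + 2·0 = 26
B has the highest Borda score (89).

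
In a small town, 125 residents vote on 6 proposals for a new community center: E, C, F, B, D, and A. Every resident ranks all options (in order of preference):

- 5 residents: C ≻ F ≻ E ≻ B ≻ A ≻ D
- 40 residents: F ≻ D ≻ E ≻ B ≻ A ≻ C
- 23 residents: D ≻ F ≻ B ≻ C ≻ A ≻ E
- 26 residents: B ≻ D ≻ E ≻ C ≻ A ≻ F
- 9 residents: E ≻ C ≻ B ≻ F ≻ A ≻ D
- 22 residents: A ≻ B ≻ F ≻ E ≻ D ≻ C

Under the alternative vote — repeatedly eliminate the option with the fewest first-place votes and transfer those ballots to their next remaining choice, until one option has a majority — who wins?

Round 1: E 9, C 5, F 40, B 26, D 23, A 22. Eliminate C.
Round 2: E 9, F 45, B 26, D 23, A 22. Eliminate E.
Round 3: F 45, B 35, D 23, A 22. Eliminate A.
Round 4: F 45, B 57, D 23. Eliminate D.
Round 5: F 68, B 57. F has a majority.

F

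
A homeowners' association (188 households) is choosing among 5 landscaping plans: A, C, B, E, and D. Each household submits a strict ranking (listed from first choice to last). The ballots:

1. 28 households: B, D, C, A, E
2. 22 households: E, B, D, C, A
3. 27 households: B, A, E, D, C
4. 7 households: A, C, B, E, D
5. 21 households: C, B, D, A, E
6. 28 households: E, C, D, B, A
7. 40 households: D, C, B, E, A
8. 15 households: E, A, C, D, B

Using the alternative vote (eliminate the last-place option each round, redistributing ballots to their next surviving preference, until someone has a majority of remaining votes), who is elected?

B

Round 1: A 7, C 21, B 55, E 65, D 40. Eliminate A.
Round 2: C 28, B 55, E 65, D 40. Eliminate C.
Round 3: B 83, E 65, D 40. Eliminate D.
Round 4: B 123, E 65. B has a majority.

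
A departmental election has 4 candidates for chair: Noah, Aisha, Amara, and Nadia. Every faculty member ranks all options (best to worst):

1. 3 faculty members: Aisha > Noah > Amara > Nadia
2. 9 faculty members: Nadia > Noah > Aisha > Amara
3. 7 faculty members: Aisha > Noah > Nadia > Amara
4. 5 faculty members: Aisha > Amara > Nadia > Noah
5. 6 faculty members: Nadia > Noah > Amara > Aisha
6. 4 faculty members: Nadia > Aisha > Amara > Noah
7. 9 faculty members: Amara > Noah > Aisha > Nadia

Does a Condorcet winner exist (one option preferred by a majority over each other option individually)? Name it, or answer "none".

Checking pairwise contests:
Nadia beats Noah 24–19.
Noah beats Aisha 24–19.
Noah beats Amara 25–18.
Aisha beats Nadia 24–19.
Every option loses at least one head-to-head, so there is no Condorcet winner.

none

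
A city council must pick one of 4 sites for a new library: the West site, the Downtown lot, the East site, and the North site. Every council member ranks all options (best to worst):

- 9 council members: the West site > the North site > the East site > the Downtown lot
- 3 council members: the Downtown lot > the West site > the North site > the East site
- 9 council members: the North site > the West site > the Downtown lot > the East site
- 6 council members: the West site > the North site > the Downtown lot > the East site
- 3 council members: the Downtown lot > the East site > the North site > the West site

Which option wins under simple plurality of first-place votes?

the West site

First-place votes: the West site 15, the Downtown lot 6, the East site 0, the North site 9.
the West site has the most first-place votes.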